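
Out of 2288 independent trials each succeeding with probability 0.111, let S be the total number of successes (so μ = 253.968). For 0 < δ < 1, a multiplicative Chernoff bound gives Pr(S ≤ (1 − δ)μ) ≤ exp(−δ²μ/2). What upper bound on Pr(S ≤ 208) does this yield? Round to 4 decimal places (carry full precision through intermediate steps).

Write 208 = (1 − δ)μ, so δ = 1 − 208/253.968 = 0.1809992…
Then the exponent is δ²μ/2 = (μ − 208)²/(2μ) = 4.160085.
Bound = exp(−4.160085) = 0.01561.

0.0156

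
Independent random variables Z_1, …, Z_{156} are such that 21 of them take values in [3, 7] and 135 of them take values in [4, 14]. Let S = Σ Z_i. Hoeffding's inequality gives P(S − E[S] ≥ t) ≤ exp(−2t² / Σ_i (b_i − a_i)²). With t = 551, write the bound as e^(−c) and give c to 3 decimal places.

Σ(b_i − a_i)² = 21·4² + 135·10² = 13836.
c = 2t² / 13836 = 2·551² / 13836 = 43.8857.

43.886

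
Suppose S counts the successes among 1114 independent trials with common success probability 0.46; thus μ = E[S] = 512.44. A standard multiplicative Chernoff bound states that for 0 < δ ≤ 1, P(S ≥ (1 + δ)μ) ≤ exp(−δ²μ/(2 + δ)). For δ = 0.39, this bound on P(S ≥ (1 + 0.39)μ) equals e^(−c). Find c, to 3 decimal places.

c = δ²μ/(2 + δ) = 0.39²·512.44/(2 + 0.39) = 32.6118.

32.612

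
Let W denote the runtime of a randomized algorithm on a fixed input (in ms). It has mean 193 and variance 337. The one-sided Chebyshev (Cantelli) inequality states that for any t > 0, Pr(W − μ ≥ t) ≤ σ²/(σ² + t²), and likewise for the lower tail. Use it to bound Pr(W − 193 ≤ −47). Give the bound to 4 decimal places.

0.1324

Here σ² = 337 and t = 47, so σ² + t² = 2546.
Cantelli's bound: 337/2546 = 0.1324.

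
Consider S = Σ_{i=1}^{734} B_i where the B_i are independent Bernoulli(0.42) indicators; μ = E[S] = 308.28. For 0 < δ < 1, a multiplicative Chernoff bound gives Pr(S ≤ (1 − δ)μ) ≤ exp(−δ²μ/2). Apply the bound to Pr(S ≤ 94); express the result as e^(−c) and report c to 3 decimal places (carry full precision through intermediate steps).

Write 94 = (1 − δ)μ, so δ = 1 − 94/308.28 = 0.6950824…
Then the exponent is δ²μ/2 = (μ − 94)²/(2μ) = 74.471128.

74.471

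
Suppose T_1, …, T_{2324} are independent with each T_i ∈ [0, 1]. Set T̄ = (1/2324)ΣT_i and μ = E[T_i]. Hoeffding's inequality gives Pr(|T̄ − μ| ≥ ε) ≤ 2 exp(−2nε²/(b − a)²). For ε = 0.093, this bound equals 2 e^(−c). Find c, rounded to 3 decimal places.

c = 2nε²/(b − a)² = 2·2324·0.093² / 1² = 40.2006.

40.201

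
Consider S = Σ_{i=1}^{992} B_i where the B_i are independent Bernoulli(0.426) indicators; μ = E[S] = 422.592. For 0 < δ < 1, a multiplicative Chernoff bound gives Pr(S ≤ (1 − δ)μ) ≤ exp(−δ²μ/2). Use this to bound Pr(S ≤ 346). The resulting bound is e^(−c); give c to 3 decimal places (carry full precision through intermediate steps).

6.941

Write 346 = (1 − δ)μ, so δ = 1 − 346/422.592 = 0.1812434…
Then the exponent is δ²μ/2 = (μ − 346)²/(2μ) = 6.940896.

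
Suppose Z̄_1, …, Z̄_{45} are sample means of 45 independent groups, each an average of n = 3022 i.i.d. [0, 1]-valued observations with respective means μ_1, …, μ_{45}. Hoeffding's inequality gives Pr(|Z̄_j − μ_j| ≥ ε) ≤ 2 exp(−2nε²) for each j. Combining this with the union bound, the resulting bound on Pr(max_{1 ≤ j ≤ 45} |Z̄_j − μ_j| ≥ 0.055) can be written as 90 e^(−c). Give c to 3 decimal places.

18.283

Union bound over the 45 events: Pr(max_{1 ≤ j ≤ 45} |Z̄_j − μ_j| ≥ 0.055) ≤ 45·2·exp(−2nε²) = 90 exp(−2·3022·0.055²).
So c = 2·3022·0.055² = 18.2831.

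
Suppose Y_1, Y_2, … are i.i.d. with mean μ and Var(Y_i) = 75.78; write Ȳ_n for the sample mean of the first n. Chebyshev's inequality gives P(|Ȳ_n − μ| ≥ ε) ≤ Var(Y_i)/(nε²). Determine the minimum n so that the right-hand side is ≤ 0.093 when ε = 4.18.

Require 75.78/(n·4.18²) ≤ 0.093, i.e. n ≥ 75.78/(0.093·4.18²) = 46.636.
The smallest integer n is 47.

47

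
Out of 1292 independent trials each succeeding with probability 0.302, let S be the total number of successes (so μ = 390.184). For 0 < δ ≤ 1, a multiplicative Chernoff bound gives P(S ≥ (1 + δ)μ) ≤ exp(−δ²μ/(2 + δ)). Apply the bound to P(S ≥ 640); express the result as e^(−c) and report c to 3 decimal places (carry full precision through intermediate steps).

Write 640 = (1 + δ)μ, so δ = 640/390.184 − 1 = 0.6402518…
Then the exponent is δ²μ/(2 + δ) = (640 − μ)² / (μ·(2 + δ)) = 60.579502.

60.580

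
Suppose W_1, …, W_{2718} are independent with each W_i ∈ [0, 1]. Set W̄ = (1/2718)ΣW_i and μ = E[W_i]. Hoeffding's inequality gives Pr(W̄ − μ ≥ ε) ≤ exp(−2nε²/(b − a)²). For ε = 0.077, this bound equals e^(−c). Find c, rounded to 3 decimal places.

32.230

c = 2nε²/(b − a)² = 2·2718·0.077² / 1² = 32.2300.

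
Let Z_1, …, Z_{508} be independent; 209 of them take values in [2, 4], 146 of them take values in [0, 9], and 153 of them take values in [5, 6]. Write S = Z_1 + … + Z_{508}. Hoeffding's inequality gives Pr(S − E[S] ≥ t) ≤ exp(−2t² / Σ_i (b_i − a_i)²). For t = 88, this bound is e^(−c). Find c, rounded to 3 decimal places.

Σ(b_i − a_i)² = 209·2² + 146·9² + 153·1² = 12815.
c = 2t² / 12815 = 2·88² / 12815 = 1.2086.

1.209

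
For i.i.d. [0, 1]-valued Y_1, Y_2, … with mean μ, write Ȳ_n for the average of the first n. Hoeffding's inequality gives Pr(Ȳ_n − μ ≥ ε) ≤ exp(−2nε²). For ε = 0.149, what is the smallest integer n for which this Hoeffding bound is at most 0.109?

50

Require exp(−2nε²) ≤ 0.109, i.e. 2nε² ≥ ln(1/0.109) = 2.216407.
So n ≥ 2.216407 / (2·0.149²) = 49.917.
The smallest integer n is 50.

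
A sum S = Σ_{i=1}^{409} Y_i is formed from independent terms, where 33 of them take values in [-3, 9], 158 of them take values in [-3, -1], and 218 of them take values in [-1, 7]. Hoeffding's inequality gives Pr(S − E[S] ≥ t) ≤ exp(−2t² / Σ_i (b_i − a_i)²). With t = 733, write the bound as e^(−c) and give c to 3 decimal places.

55.574

Σ(b_i − a_i)² = 33·12² + 158·2² + 218·8² = 19336.
c = 2t² / 19336 = 2·733² / 19336 = 55.5740.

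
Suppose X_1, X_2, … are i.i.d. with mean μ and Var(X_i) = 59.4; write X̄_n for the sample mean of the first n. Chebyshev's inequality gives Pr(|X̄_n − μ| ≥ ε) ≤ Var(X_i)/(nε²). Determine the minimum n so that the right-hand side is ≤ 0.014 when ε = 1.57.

Require 59.4/(n·1.57²) ≤ 0.014, i.e. n ≥ 59.4/(0.014·1.57²) = 1721.310.
The smallest integer n is 1722.

1722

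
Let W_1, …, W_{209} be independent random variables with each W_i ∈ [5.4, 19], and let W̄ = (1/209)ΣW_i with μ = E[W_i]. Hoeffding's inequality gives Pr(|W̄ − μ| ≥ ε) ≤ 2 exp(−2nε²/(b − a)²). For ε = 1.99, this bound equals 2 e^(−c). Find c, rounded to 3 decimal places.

8.950

c = 2nε²/(b − a)² = 2·209·1.99² / 13.6² = 8.9496.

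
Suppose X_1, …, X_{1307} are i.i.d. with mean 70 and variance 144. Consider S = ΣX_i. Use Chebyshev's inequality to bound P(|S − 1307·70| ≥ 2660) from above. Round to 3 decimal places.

0.027

Var(S) = n·Var(X_i) = 1307·144 = 188208.
Chebyshev: P(|S − 1307·70| ≥ 2660) ≤ Var(S)/2660² = 188208/7075600 = 0.0266.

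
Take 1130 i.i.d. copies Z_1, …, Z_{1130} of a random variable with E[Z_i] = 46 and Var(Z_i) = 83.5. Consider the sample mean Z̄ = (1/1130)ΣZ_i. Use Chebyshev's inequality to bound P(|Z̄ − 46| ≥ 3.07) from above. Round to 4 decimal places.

Var(Z̄) = Var(Z_i)/n = 83.5/1130 = 0.073894.
Chebyshev: P(|Z̄ − 46| ≥ 3.07) ≤ Var(Z̄)/(3.07)² = 83.5/(1130·3.07²) = 0.0078.

0.0078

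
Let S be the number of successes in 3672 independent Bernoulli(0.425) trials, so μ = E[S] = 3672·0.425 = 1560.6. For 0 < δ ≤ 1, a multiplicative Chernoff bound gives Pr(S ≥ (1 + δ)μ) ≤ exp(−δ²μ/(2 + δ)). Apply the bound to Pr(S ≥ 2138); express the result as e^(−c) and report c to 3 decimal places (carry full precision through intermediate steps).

Write 2138 = (1 + δ)μ, so δ = 2138/1560.6 − 1 = 0.3699859…
Then the exponent is δ²μ/(2 + δ) = (2138 − μ)² / (μ·(2 + δ)) = 90.139718.

90.140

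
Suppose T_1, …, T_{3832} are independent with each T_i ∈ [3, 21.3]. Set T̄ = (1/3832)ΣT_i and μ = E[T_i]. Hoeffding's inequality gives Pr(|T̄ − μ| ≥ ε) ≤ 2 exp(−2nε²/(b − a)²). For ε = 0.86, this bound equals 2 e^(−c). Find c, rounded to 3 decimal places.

16.926

c = 2nε²/(b − a)² = 2·3832·0.86² / 18.3² = 16.9258.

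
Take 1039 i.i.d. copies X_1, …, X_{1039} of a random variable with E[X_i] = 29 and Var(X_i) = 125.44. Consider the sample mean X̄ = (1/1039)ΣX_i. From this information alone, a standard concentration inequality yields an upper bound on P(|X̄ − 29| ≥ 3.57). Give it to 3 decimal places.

0.009

With mean and variance of each term known, Chebyshev's inequality bounds the deviation of the sum (or sample mean).
Var(X̄) = Var(X_i)/n = 125.44/1039 = 0.12073.
Chebyshev: P(|X̄ − 29| ≥ 3.57) ≤ Var(X̄)/(3.57)² = 125.44/(1039·3.57²) = 0.0095.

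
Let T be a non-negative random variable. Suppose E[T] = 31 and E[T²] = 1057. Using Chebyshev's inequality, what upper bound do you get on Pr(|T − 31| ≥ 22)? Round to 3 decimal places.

0.198

Var(T) = E[T²] − (E[T])² = 1057 − 961 = 96.
Chebyshev's inequality: Pr(|T − μ| ≥ t) ≤ Var(T)/t² = 96/484 = 0.1983.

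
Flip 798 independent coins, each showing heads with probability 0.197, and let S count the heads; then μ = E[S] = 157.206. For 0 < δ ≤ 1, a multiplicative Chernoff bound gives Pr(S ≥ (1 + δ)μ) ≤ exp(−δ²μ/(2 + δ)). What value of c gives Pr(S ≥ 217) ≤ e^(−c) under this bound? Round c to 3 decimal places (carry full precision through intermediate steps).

Write 217 = (1 + δ)μ, so δ = 217/157.206 − 1 = 0.3803544…
Then the exponent is δ²μ/(2 + δ) = (217 − μ)² / (μ·(2 + δ)) = 9.554423.

9.554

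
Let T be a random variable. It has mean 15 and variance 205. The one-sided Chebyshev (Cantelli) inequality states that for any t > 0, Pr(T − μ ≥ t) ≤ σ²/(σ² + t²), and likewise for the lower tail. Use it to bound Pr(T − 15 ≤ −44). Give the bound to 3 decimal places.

0.096

Here σ² = 205 and t = 44, so σ² + t² = 2141.
Cantelli's bound: 205/2141 = 0.0957.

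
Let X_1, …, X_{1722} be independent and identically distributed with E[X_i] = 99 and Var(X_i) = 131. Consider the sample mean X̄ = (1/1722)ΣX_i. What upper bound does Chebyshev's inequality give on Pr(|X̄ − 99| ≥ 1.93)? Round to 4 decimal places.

Var(X̄) = Var(X_i)/n = 131/1722 = 0.076074.
Chebyshev: Pr(|X̄ − 99| ≥ 1.93) ≤ Var(X̄)/(1.93)² = 131/(1722·1.93²) = 0.0204.

0.0204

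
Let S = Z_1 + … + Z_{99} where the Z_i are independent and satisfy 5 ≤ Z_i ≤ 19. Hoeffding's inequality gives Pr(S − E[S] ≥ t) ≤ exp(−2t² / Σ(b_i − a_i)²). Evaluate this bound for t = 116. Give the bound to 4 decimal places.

Σ(b_i − a_i)² = 99·(14)² = 19404.
Exponent = 2·116²/19404 = 1.3869.
Bound = exp(−1.3869) = 0.24984.

0.2498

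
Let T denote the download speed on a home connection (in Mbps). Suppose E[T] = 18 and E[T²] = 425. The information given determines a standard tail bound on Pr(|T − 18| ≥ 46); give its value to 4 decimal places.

0.0477

The first two moments determine the variance, so Chebyshev's inequality is the sharpest standard bound available.
Var(T) = E[T²] − (E[T])² = 425 − 324 = 101.
Chebyshev's inequality: Pr(|T − μ| ≥ t) ≤ Var(T)/t² = 101/2116 = 0.0477.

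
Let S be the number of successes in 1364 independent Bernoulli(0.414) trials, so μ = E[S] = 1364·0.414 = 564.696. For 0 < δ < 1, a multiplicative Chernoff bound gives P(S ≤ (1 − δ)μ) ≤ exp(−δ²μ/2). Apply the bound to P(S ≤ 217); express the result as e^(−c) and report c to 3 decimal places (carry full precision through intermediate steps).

107.042

Write 217 = (1 − δ)μ, so δ = 1 − 217/564.696 = 0.6157224…
Then the exponent is δ²μ/2 = (μ − 217)²/(2μ) = 107.042115.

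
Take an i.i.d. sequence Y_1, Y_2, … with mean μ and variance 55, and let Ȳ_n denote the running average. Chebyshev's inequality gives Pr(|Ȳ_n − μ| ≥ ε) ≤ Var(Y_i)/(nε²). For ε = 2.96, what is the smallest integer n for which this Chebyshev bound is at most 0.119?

53

Require 55/(n·2.96²) ≤ 0.119, i.e. n ≥ 55/(0.119·2.96²) = 52.751.
The smallest integer n is 53.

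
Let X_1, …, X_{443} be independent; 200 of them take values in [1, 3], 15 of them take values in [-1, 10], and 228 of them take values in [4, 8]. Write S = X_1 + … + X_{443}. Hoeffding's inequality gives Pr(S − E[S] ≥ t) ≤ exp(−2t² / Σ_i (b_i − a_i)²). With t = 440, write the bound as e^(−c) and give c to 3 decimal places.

Σ(b_i − a_i)² = 200·2² + 15·11² + 228·4² = 6263.
c = 2t² / 6263 = 2·440² / 6263 = 61.8234.

61.823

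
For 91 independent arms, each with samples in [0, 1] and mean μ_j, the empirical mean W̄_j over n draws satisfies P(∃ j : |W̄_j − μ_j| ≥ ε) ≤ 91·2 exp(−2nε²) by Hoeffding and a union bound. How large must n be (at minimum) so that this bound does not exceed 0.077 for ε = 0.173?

130

Need 2·91·exp(−2nε²) ≤ 0.077, i.e. exp(−2nε²) ≤ 0.077/182.
So 2nε² ≥ ln(182/0.077) = 7.767957.
Hence n ≥ 7.767957/(2·0.173²) = 129.773.
The smallest integer n is 130.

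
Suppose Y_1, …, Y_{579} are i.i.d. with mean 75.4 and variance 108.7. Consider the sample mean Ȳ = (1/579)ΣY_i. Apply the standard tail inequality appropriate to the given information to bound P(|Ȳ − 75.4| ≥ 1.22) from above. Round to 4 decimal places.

With mean and variance of each term known, Chebyshev's inequality bounds the deviation of the sum (or sample mean).
Var(Ȳ) = Var(Y_i)/n = 108.7/579 = 0.18774.
Chebyshev: P(|Ȳ − 75.4| ≥ 1.22) ≤ Var(Ȳ)/(1.22)² = 108.7/(579·1.22²) = 0.1261.

0.1261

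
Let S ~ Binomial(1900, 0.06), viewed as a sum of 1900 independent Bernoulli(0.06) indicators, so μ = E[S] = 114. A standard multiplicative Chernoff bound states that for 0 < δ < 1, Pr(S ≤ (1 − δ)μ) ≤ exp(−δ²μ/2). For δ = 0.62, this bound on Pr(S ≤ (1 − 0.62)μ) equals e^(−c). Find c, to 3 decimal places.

c = δ²μ/2 = 0.62²·114/2 = 21.9108.

21.911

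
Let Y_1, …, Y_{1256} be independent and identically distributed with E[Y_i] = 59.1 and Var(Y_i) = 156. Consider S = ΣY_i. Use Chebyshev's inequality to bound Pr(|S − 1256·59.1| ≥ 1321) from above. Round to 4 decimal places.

Var(S) = n·Var(Y_i) = 1256·156 = 195936.
Chebyshev: Pr(|S − 1256·59.1| ≥ 1321) ≤ Var(S)/1321² = 195936/1745041 = 0.1123.

0.1123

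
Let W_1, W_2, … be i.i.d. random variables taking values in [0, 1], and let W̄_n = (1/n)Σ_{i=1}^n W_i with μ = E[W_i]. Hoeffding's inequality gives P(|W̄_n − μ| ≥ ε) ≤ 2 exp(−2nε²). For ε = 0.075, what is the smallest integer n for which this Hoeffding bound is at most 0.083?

283

Require 2·exp(−2nε²) ≤ 0.083, i.e. 2nε² ≥ ln(2/0.083) = 3.182062.
So n ≥ 3.182062 / (2·0.075²) = 282.850.
The smallest integer n is 283.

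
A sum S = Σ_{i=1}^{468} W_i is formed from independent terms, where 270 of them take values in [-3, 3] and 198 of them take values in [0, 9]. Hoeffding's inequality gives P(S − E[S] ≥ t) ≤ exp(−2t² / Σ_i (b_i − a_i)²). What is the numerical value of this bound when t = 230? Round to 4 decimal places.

0.0164

Σ(b_i − a_i)² = 270·6² + 198·9² = 25758.
Exponent = 2·230² / 25758 = 4.10746.
Bound = exp(−4.10746) = 0.01645.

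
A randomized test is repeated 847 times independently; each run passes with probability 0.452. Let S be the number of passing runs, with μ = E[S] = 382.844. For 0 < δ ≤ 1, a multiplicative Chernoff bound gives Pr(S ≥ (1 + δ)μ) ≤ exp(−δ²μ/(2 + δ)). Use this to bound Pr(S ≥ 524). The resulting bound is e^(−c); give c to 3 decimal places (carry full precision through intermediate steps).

21.972

Write 524 = (1 + δ)μ, so δ = 524/382.844 − 1 = 0.3687037…
Then the exponent is δ²μ/(2 + δ) = (524 − μ)² / (μ·(2 + δ)) = 21.971824.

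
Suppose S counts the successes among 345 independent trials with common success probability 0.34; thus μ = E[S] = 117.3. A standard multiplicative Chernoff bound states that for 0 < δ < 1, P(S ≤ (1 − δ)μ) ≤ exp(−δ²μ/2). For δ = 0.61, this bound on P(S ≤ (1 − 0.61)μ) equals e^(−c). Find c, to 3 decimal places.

21.824

c = δ²μ/2 = 0.61²·117.3/2 = 21.8237.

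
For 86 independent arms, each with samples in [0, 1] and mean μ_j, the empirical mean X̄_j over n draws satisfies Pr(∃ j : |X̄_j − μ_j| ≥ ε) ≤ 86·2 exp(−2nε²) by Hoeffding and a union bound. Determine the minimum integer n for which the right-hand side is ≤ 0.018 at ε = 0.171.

Need 2·86·exp(−2nε²) ≤ 0.018, i.e. exp(−2nε²) ≤ 0.018/172.
So 2nε² ≥ ln(172/0.018) = 9.164878.
Hence n ≥ 9.164878/(2·0.171²) = 156.713.
The smallest integer n is 157.

157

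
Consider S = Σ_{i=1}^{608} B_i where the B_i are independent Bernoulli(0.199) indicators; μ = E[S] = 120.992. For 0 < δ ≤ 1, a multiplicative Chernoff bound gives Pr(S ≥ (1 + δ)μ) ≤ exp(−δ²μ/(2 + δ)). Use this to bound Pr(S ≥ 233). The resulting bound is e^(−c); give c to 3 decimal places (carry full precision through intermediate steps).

Write 233 = (1 + δ)μ, so δ = 233/120.992 − 1 = 0.9257472…
Then the exponent is δ²μ/(2 + δ) = (233 − μ)² / (μ·(2 + δ)) = 35.440892.

35.441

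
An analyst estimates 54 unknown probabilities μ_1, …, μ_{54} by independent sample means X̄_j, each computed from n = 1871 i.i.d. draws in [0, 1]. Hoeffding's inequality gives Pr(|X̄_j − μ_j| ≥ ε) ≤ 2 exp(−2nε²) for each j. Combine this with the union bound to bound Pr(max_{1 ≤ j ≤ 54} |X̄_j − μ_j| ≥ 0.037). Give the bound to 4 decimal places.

0.6436

Per-experiment Hoeffding bound: 2·exp(−2·1871·0.037²) = 2·exp(−5.12280) = 0.011919.
Union bound over 54 events: 54·0.011919 = 0.64361.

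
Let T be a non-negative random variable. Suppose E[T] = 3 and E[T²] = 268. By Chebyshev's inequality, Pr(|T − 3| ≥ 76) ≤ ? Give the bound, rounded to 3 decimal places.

0.045

Var(T) = E[T²] − (E[T])² = 268 − 9 = 259.
Chebyshev's inequality: Pr(|T − μ| ≥ t) ≤ Var(T)/t² = 259/5776 = 0.0448.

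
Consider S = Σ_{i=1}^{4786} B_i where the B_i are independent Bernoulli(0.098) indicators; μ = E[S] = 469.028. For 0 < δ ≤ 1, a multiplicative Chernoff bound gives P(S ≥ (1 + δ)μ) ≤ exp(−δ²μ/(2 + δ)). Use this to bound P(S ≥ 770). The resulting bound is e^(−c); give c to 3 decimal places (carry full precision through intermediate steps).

Write 770 = (1 + δ)μ, so δ = 770/469.028 − 1 = 0.641693…
Then the exponent is δ²μ/(2 + δ) = (770 − μ)² / (μ·(2 + δ)) = 73.109038.

73.109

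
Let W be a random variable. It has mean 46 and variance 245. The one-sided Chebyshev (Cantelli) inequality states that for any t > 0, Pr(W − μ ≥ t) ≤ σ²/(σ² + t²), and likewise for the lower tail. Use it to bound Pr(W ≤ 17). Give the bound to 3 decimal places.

Here σ² = 245 and t = 29, so σ² + t² = 1086.
Cantelli's bound: 245/1086 = 0.2256.

0.226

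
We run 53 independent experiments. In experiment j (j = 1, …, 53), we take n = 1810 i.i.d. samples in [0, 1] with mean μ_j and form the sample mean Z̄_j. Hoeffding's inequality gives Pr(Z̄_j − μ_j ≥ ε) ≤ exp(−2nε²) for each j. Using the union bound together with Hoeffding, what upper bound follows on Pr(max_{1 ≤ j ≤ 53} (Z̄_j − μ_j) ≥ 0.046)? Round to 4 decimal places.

0.0250

Per-experiment Hoeffding bound: exp(−2·1810·0.046²) = exp(−7.65992) = 0.00047135.
Union bound over 53 events: 53·0.00047135 = 0.02498.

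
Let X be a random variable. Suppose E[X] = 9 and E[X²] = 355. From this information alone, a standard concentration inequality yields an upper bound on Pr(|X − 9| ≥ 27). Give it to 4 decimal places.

The first two moments determine the variance, so Chebyshev's inequality is the sharpest standard bound available.
Var(X) = E[X²] − (E[X])² = 355 − 81 = 274.
Chebyshev's inequality: Pr(|X − μ| ≥ t) ≤ Var(X)/t² = 274/729 = 0.3759.

0.3759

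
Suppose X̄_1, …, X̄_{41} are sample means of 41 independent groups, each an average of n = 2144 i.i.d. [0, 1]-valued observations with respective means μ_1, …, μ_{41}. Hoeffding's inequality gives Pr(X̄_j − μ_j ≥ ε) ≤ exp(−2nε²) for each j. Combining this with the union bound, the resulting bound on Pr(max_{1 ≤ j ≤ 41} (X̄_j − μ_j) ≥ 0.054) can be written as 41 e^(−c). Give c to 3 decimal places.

12.504

Union bound over the 41 events: Pr(max_{1 ≤ j ≤ 41} (X̄_j − μ_j) ≥ 0.054) ≤ 41·exp(−2nε²) = 41 exp(−2·2144·0.054²).
So c = 2·2144·0.054² = 12.5038.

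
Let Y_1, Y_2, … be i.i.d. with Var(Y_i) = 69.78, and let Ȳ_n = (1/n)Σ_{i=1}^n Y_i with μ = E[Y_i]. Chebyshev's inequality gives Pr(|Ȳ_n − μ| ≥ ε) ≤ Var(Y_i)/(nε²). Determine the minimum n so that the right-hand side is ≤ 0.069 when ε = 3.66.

76

Require 69.78/(n·3.66²) ≤ 0.069, i.e. n ≥ 69.78/(0.069·3.66²) = 75.495.
The smallest integer n is 76.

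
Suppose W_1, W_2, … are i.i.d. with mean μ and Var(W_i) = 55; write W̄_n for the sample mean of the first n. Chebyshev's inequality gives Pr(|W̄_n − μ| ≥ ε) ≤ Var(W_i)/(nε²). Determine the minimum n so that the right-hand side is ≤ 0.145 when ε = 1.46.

178

Require 55/(n·1.46²) ≤ 0.145, i.e. n ≥ 55/(0.145·1.46²) = 177.946.
The smallest integer n is 178.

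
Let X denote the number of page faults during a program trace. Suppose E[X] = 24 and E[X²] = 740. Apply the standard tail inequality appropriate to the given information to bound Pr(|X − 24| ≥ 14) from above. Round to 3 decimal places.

0.837

The first two moments determine the variance, so Chebyshev's inequality is the sharpest standard bound available.
Var(X) = E[X²] − (E[X])² = 740 − 576 = 164.
Chebyshev's inequality: Pr(|X − μ| ≥ t) ≤ Var(X)/t² = 164/196 = 0.8367.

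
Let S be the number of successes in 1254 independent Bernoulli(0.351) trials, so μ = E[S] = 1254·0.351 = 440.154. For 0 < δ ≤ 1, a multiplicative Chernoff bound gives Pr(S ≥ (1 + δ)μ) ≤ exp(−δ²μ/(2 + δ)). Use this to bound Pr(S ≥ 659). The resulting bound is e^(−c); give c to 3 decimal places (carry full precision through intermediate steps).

Write 659 = (1 + δ)μ, so δ = 659/440.154 − 1 = 0.4972033…
Then the exponent is δ²μ/(2 + δ) = (659 − μ)² / (μ·(2 + δ)) = 43.573122.

43.573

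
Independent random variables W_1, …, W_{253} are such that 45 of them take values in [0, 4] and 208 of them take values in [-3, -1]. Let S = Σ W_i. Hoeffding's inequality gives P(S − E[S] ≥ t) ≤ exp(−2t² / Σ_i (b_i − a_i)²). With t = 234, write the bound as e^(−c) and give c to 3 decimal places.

70.562

Σ(b_i − a_i)² = 45·4² + 208·2² = 1552.
c = 2t² / 1552 = 2·234² / 1552 = 70.5619.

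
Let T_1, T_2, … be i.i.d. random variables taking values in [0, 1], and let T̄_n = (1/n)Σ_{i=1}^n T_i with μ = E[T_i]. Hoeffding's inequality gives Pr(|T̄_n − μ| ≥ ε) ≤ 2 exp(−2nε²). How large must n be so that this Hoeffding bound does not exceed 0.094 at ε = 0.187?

44

Require 2·exp(−2nε²) ≤ 0.094, i.e. 2nε² ≥ ln(2/0.094) = 3.057608.
So n ≥ 3.057608 / (2·0.187²) = 43.719.
The smallest integer n is 44.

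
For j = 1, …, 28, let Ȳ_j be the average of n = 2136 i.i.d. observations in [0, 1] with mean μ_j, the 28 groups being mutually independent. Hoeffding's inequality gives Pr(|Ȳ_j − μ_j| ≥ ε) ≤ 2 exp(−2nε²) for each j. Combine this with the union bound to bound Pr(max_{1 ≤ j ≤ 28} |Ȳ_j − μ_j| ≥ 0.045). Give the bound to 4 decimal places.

0.0098

Per-experiment Hoeffding bound: 2·exp(−2·2136·0.045²) = 2·exp(−8.65080) = 0.00034997.
Union bound over 28 events: 28·0.00034997 = 0.00980.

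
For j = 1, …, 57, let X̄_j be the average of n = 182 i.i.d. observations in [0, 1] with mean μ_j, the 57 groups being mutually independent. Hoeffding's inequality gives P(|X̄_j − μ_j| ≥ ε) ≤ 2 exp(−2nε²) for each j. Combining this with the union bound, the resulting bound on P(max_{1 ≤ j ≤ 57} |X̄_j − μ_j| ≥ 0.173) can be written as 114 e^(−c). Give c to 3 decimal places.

Union bound over the 57 events: P(max_{1 ≤ j ≤ 57} |X̄_j − μ_j| ≥ 0.173) ≤ 57·2·exp(−2nε²) = 114 exp(−2·182·0.173²).
So c = 2·182·0.173² = 10.8942.

10.894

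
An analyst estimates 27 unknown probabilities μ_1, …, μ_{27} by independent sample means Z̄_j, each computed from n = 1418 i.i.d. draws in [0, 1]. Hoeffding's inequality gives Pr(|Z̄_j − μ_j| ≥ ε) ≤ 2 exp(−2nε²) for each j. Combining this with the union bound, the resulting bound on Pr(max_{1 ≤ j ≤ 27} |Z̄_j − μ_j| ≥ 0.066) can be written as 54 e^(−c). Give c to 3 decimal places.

12.354

Union bound over the 27 events: Pr(max_{1 ≤ j ≤ 27} |Z̄_j − μ_j| ≥ 0.066) ≤ 27·2·exp(−2nε²) = 54 exp(−2·1418·0.066²).
So c = 2·1418·0.066² = 12.3536.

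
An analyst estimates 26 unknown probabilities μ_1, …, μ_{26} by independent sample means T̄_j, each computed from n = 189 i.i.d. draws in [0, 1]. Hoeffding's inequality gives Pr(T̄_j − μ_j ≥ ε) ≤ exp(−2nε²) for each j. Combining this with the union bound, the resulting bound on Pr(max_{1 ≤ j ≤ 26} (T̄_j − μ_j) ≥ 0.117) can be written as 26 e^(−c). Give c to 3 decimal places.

Union bound over the 26 events: Pr(max_{1 ≤ j ≤ 26} (T̄_j − μ_j) ≥ 0.117) ≤ 26·exp(−2nε²) = 26 exp(−2·189·0.117²).
So c = 2·189·0.117² = 5.1744.

5.174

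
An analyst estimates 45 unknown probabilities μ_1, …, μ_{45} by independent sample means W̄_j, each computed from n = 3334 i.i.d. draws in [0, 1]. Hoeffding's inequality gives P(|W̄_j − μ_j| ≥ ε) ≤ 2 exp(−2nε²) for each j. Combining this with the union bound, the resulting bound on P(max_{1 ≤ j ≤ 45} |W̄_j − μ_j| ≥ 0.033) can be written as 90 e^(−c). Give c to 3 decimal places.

7.261

Union bound over the 45 events: P(max_{1 ≤ j ≤ 45} |W̄_j − μ_j| ≥ 0.033) ≤ 45·2·exp(−2nε²) = 90 exp(−2·3334·0.033²).
So c = 2·3334·0.033² = 7.2615.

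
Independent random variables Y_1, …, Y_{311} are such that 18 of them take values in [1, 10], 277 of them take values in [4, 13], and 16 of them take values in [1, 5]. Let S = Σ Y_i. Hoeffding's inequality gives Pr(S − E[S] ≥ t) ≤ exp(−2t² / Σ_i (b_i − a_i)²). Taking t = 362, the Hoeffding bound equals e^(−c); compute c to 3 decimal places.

Σ(b_i − a_i)² = 18·9² + 277·9² + 16·4² = 24151.
c = 2t² / 24151 = 2·362² / 24151 = 10.8521.

10.852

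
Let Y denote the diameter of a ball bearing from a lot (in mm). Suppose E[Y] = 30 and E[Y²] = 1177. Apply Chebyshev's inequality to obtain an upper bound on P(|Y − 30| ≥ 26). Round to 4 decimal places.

Var(Y) = E[Y²] − (E[Y])² = 1177 − 900 = 277.
Chebyshev's inequality: P(|Y − μ| ≥ t) ≤ Var(Y)/t² = 277/676 = 0.4098.

0.4098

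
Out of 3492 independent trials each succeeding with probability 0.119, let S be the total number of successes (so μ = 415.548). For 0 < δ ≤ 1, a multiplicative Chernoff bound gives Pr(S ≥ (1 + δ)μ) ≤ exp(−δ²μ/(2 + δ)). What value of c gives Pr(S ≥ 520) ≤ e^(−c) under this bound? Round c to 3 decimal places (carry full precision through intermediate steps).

Write 520 = (1 + δ)μ, so δ = 520/415.548 − 1 = 0.2513597…
Then the exponent is δ²μ/(2 + δ) = (520 − μ)² / (μ·(2 + δ)) = 11.661850.

11.662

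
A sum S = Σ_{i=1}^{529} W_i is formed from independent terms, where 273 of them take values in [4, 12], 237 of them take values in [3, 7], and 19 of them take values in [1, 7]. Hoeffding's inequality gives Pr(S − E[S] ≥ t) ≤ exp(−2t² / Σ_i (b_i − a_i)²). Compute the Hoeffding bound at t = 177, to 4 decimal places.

Σ(b_i − a_i)² = 273·8² + 237·4² + 19·6² = 21948.
Exponent = 2·177² / 21948 = 2.85484.
Bound = exp(−2.85484) = 0.05757.

0.0576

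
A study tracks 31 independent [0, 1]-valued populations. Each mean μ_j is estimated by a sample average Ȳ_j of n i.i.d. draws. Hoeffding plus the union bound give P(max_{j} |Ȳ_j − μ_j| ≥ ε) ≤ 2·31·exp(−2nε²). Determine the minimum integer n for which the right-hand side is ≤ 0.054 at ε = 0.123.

233

Need 2·31·exp(−2nε²) ≤ 0.054, i.e. exp(−2nε²) ≤ 0.054/62.
So 2nε² ≥ ln(62/0.054) = 7.045906.
Hence n ≥ 7.045906/(2·0.123²) = 232.861.
The smallest integer n is 233.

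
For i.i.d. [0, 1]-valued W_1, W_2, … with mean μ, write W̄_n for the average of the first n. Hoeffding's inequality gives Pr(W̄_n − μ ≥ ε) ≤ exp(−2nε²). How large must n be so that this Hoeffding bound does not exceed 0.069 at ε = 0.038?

Require exp(−2nε²) ≤ 0.069, i.e. 2nε² ≥ ln(1/0.069) = 2.673649.
So n ≥ 2.673649 / (2·0.038²) = 925.779.
The smallest integer n is 926.

926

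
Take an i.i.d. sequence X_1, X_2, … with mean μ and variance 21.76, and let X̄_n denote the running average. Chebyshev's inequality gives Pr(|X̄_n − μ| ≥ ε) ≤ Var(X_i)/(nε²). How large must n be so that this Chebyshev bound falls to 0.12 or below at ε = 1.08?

Require 21.76/(n·1.08²) ≤ 0.12, i.e. n ≥ 21.76/(0.12·1.08²) = 155.464.
The smallest integer n is 156.

156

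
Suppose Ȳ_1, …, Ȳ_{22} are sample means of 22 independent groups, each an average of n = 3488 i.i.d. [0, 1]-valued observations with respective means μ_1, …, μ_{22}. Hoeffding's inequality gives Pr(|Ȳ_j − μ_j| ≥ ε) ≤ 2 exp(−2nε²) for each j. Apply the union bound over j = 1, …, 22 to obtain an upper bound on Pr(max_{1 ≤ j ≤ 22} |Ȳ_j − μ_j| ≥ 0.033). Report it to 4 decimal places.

0.0221

Per-experiment Hoeffding bound: 2·exp(−2·3488·0.033²) = 2·exp(−7.59686) = 0.001004.
Union bound over 22 events: 22·0.001004 = 0.02209.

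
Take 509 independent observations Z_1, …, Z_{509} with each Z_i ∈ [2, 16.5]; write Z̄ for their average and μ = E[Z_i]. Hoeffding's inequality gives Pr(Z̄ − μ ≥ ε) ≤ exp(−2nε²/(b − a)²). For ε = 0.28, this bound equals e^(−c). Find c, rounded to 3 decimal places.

0.380

c = 2nε²/(b − a)² = 2·509·0.28² / 14.5² = 0.3796.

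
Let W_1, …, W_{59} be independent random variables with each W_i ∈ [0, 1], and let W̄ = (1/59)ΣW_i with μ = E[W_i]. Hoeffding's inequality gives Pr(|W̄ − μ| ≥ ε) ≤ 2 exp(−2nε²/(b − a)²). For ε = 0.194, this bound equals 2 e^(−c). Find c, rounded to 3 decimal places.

c = 2nε²/(b − a)² = 2·59·0.194² / 1² = 4.4410.

4.441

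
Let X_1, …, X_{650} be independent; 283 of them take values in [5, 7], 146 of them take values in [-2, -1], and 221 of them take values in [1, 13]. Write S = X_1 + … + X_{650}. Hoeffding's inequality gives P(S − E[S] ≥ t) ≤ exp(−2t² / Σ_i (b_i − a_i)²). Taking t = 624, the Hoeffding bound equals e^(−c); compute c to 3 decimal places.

23.526

Σ(b_i − a_i)² = 283·2² + 146·1² + 221·12² = 33102.
c = 2t² / 33102 = 2·624² / 33102 = 23.5258.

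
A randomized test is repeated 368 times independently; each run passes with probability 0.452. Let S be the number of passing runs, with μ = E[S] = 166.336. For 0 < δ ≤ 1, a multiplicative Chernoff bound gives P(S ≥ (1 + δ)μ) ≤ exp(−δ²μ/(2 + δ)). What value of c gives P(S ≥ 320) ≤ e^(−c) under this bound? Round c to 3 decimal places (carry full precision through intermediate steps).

48.552

Write 320 = (1 + δ)μ, so δ = 320/166.336 − 1 = 0.9238169…
Then the exponent is δ²μ/(2 + δ) = (320 − μ)² / (μ·(2 + δ)) = 48.552081.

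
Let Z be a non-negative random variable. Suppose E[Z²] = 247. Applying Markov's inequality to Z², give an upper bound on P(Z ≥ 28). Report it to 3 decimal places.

Since Z ≥ 0, the event {Z ≥ 28} is the same as {Z² ≥ 784}.
Markov's inequality applied to Z² gives P(Z² ≥ 784) ≤ E[Z²]/784 = 247/784 = 0.3151.

0.315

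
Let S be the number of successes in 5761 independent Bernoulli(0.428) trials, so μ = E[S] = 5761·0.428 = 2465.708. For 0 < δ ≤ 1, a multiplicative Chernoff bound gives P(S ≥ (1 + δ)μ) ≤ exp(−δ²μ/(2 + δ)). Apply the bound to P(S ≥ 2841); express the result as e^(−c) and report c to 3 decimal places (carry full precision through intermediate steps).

Write 2841 = (1 + δ)μ, so δ = 2841/2465.708 − 1 = 0.1522046…
Then the exponent is δ²μ/(2 + δ) = (2841 − μ)² / (μ·(2 + δ)) = 26.540764.

26.541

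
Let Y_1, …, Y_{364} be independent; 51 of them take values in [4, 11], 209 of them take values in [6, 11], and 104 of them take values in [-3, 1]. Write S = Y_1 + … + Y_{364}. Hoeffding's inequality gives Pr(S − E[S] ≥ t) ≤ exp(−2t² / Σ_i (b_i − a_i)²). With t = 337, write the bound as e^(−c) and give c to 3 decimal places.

24.195

Σ(b_i − a_i)² = 51·7² + 209·5² + 104·4² = 9388.
c = 2t² / 9388 = 2·337² / 9388 = 24.1945.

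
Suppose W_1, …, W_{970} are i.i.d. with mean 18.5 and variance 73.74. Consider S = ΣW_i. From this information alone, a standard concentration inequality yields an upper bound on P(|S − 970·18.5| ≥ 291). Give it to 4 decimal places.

0.8447

With mean and variance of each term known, Chebyshev's inequality bounds the deviation of the sum (or sample mean).
Var(S) = n·Var(W_i) = 970·73.74 = 71527.8.
Chebyshev: P(|S − 970·18.5| ≥ 291) ≤ Var(S)/291² = 71527.8/84681 = 0.8447.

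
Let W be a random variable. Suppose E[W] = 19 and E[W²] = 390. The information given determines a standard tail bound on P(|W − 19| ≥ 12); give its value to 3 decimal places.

The first two moments determine the variance, so Chebyshev's inequality is the sharpest standard bound available.
Var(W) = E[W²] − (E[W])² = 390 − 361 = 29.
Chebyshev's inequality: P(|W − μ| ≥ t) ≤ Var(W)/t² = 29/144 = 0.2014.

0.201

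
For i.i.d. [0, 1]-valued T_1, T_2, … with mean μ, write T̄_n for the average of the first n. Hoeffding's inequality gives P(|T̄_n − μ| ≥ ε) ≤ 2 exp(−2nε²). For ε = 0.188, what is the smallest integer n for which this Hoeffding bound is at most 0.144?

Require 2·exp(−2nε²) ≤ 0.144, i.e. 2nε² ≥ ln(2/0.144) = 2.631089.
So n ≥ 2.631089 / (2·0.188²) = 37.221.
The smallest integer n is 38.

38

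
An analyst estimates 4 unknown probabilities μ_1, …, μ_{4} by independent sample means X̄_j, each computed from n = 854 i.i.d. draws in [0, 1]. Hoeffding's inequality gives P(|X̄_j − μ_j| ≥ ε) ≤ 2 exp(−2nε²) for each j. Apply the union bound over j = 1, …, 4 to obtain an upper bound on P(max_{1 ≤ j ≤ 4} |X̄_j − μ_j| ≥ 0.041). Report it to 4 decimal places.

Per-experiment Hoeffding bound: 2·exp(−2·854·0.041²) = 2·exp(−2.87115) = 0.11327.
Union bound over 4 events: 4·0.11327 = 0.45307.

0.4531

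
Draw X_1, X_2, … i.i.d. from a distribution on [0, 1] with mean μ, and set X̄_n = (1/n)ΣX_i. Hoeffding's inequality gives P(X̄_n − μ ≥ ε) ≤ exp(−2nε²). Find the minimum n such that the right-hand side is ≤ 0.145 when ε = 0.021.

Require exp(−2nε²) ≤ 0.145, i.e. 2nε² ≥ ln(1/0.145) = 1.931022.
So n ≥ 1.931022 / (2·0.021²) = 2189.367.
The smallest integer n is 2190.

2190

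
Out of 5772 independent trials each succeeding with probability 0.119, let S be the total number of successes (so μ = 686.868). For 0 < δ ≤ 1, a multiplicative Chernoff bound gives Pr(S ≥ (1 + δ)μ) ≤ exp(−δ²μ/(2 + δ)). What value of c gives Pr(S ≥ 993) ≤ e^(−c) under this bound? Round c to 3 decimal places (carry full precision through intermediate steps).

Write 993 = (1 + δ)μ, so δ = 993/686.868 − 1 = 0.4456926…
Then the exponent is δ²μ/(2 + δ) = (993 − μ)² / (μ·(2 + δ)) = 55.788194.

55.788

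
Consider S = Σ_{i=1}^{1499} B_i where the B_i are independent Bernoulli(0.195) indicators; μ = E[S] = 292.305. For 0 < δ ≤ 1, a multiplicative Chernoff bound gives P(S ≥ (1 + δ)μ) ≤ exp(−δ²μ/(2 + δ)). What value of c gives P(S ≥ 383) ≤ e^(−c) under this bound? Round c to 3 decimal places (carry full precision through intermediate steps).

Write 383 = (1 + δ)μ, so δ = 383/292.305 − 1 = 0.3102752…
Then the exponent is δ²μ/(2 + δ) = (383 − μ)² / (μ·(2 + δ)) = 12.180545.

12.181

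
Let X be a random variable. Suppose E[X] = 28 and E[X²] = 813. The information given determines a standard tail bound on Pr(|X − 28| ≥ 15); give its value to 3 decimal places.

0.129

The first two moments determine the variance, so Chebyshev's inequality is the sharpest standard bound available.
Var(X) = E[X²] − (E[X])² = 813 − 784 = 29.
Chebyshev's inequality: Pr(|X − μ| ≥ t) ≤ Var(X)/t² = 29/225 = 0.1289.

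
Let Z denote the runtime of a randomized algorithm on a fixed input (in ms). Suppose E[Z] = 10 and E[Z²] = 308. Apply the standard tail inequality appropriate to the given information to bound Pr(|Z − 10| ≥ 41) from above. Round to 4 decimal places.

0.1237

The first two moments determine the variance, so Chebyshev's inequality is the sharpest standard bound available.
Var(Z) = E[Z²] − (E[Z])² = 308 − 100 = 208.
Chebyshev's inequality: Pr(|Z − μ| ≥ t) ≤ Var(Z)/t² = 208/1681 = 0.1237.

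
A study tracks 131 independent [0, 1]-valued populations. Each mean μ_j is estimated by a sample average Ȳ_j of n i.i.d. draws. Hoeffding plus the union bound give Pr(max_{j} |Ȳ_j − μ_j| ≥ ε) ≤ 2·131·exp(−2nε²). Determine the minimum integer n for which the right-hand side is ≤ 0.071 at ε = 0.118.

295

Need 2·131·exp(−2nε²) ≤ 0.071, i.e. exp(−2nε²) ≤ 0.071/262.
So 2nε² ≥ ln(262/0.071) = 8.213420.
Hence n ≥ 8.213420/(2·0.118²) = 294.938.
The smallest integer n is 295.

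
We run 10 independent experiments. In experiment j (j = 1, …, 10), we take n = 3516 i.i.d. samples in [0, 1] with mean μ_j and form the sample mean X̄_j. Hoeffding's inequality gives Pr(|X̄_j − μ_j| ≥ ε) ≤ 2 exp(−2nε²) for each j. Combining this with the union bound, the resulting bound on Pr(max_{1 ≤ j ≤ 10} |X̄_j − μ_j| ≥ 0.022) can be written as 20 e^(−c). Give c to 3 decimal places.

3.403

Union bound over the 10 events: Pr(max_{1 ≤ j ≤ 10} |X̄_j − μ_j| ≥ 0.022) ≤ 10·2·exp(−2nε²) = 20 exp(−2·3516·0.022²).
So c = 2·3516·0.022² = 3.4035.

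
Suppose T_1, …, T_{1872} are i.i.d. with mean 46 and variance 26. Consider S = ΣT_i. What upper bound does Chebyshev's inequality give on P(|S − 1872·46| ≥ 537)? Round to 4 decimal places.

0.1688

Var(S) = n·Var(T_i) = 1872·26 = 48672.
Chebyshev: P(|S − 1872·46| ≥ 537) ≤ Var(S)/537² = 48672/288369 = 0.1688.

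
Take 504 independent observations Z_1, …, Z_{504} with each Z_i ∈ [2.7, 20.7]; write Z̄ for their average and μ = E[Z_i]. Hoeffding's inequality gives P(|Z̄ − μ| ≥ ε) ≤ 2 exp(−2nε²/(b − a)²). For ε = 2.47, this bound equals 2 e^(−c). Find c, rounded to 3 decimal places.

c = 2nε²/(b − a)² = 2·504·2.47² / 18² = 18.9806.

18.981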